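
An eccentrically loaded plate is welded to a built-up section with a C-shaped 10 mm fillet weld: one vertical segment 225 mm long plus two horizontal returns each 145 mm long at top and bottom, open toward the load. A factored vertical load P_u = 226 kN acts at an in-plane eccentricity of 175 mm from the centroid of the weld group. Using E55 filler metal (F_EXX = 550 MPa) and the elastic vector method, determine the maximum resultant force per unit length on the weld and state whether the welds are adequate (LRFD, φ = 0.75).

f_max ≈ 1380 N/mm; adequate

Total weld length L_w = 515 mm. Treat welds as unit-width lines.
Centroid: x̄ = 2×145×72.5 / 515 = 40.83 mm from the vertical weld.
Polar moment about centroid: J = I_x + I_y = [225³/12 + 2×145×112.5²] + [225×40.83² + 2(145³/12 + 145×31.67²)] = 5794000 mm³.
Direct shear f_v = P/L_w = 226×10³ / 515 = 438.8 N/mm (vertical).
Torsion M = P·e = 226×10³ × 175 = 39550000 N·mm.
Critical point at (x, y) = (104.2, 112.5) from centroid. f_tx = M·y/J = 768 N/mm; f_ty = M·x/J = 711.1 N/mm.
Resultant f_max = √[f_tx² + (f_v + f_ty)²] = √[768² + (438.8 + 711.1)²] = 1383 N/mm.
Capacity per unit length: φr_n = 0.75 × 0.6 × 550 × (0.707 × 10) = 1750 N/mm.
1383 ≤ 1750 → adequate.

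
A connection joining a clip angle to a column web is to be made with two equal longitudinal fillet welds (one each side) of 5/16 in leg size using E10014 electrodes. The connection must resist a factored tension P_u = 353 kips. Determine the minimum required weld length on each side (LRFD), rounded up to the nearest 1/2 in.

E100XX → F_EXX = 100 ksi.
Throat t_e = 0.707 × 0.3125 = 0.2209 in.
φr_n = 0.75 × 0.6 × 100 × 0.2209 = 9.942 kips/in.
L_req = P_u / φr_n = 353 / 9.942 = 35.51 in total.
Per side: 35.51 / 2 = 17.75 in.
Round up → use L = 18 in on each side.

L = 18 in on each side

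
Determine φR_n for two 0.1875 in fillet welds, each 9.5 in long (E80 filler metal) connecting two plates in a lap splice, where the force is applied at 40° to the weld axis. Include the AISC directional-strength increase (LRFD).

E80XX → F_EXX = 80 ksi.
t_e = 0.707 × 0.1875 = 0.1326 in; A_we = 0.1326 × 19 = 2.519 in².
Directional factor: 1.0 + 0.5 sin^1.5(40°) = 1.258.
F_nw = 0.6 × 80 × 1.258 = 60.37 ksi.
φR_n = 0.75 × 60.37 × 2.519 = 114 kip.

φR_n ≈ 114 kip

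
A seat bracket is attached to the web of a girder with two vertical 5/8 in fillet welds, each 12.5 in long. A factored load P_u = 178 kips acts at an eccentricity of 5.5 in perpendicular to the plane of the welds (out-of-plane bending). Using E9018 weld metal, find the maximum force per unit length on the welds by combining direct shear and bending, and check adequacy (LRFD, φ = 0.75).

f_max ≈ 20.1 kip/in; NOT adequate

E90XX → F_EXX = 90 ksi.
L_w = 2 × 12.5 = 25 in; section modulus (unit throat) S = 2 × L²/6 = 52.08 in².
Direct shear f_v = P/L_w = 178/25 = 7.12 kip/in.
Moment M = P × e = 178 × 5.5 = 979 kip·in; bending f_b = M/S = 18.8 kip/in.
f_max = √(f_v² + f_b²) = √(7.12² + 18.8²) = 20.1 kip/in.
φr_n = 0.75 × 0.6 × 90 × (0.707 × 0.625) = 17.9 kip/in → NOT adequate.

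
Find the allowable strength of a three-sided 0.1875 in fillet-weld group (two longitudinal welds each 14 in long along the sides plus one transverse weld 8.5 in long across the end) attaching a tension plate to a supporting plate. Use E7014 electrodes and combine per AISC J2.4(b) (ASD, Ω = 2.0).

E70XX → F_EXX = 70 ksi.
t_e = 0.707 × 0.1875 = 0.1326 in.
R_nwl = 0.6 × 70 × 0.1326 × 28 = 155.9 kips (longitudinal, 2 welds).
R_nwt = 0.6 × 70 × 0.1326 × 8.5 = 47.32 kips (transverse, base value).
(i) R_nwl + R_nwt = 203.2 kips; (ii) 0.85 R_nwl + 1.5 R_nwt = 203.5 kips.
R_n = max = 203.5 kips [governs: (ii)]; R_n/Ω = 101.7 kips.

R_n/Ω ≈ 102 kips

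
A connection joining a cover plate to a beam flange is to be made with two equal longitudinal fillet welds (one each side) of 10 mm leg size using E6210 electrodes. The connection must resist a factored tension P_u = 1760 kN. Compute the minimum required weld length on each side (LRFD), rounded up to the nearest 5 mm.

L = 450 mm on each side

E62XX → F_EXX = 620 MPa.
Throat t_e = 0.707 × 10 = 7.07 mm.
φr_n = 0.75 × 0.6 × 620 × 7.07 × 10⁻³ = 1.973 kN/mm.
L_req = P_u / φr_n = 1760 / 1.973 = 892.3 mm total.
Per side: 892.3 / 2 = 446.1 mm.
Round up → use L = 450 mm on each side.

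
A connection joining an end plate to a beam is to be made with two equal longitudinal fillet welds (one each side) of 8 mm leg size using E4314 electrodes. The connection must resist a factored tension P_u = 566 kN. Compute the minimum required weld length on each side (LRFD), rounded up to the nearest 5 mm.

L = 260 mm on each side

E43XX → F_EXX = 430 MPa.
Throat t_e = 0.707 × 8 = 5.656 mm.
φr_n = 0.75 × 0.6 × 430 × 5.656 × 10⁻³ = 1.094 kN/mm.
L_req = P_u / φr_n = 566 / 1.094 = 517.2 mm total.
Per side: 517.2 / 2 = 258.6 mm.
Round up → use L = 260 mm on each side.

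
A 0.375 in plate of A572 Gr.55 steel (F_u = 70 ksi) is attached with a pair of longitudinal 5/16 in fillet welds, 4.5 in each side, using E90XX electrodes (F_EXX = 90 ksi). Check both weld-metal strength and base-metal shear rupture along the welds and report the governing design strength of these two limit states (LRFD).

t_e = 0.707 × 0.3125 = 0.2209 in; L = 9 in.
Weld metal: φR_n = 0.75 × 0.6 × 90 × 0.2209 × 9 = 80.53 kips.
Base metal (shear rupture): φR_n = 0.75 × 0.6 × 70 × 0.375 × 9 = 106.3 kips.
Governing: weld metal.

φR_n ≈ 80.5 kips (weld metal governs)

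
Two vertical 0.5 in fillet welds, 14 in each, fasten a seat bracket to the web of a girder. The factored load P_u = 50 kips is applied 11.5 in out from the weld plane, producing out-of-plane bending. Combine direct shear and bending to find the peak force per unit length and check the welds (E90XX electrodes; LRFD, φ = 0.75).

E90XX → F_EXX = 90 ksi.
L_w = 2 × 14 = 28 in; section modulus (unit throat) S = 2 × L²/6 = 65.33 in².
Direct shear f_v = P/L_w = 50/28 = 1.786 kip/in.
Moment M = P × e = 50 × 11.5 = 575 kip·in; bending f_b = M/S = 8.801 kip/in.
f_max = √(f_v² + f_b²) = √(1.786² + 8.801²) = 8.98 kip/in.
φr_n = 0.75 × 0.6 × 90 × (0.707 × 0.5) = 14.32 kip/in → adequate.

f_max ≈ 8.98 kip/in; adequate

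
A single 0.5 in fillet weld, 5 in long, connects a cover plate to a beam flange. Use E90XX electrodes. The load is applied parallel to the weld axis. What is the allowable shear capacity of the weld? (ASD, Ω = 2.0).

R_n/Ω ≈ 47.7 kips

E90XX → F_EXX = 90 ksi.
Effective throat t_e = 0.707 × 0.5 = 0.3535 in.
Total length L = 5 in; A_we = 0.3535 × 5 = 1.767 in².
F_nw = 0.6 F_EXX = 0.6 × 90 = 54 ksi.
R_n = 54 × 1.767 = 95.44 kips; R_n/Ω = 95.44/2.0 = 47.72 kips.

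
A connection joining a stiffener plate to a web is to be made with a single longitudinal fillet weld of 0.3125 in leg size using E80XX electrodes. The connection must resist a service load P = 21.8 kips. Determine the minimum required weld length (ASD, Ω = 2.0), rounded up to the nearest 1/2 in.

E80XX → F_EXX = 80 ksi.
Throat t_e = 0.707 × 0.3125 = 0.2209 in.
r_n/Ω = (0.6 × 80 × 0.2209) / 2.0 = 5.302 kip/in.
L_req = P / (r_n/Ω) = 21.8 / 5.302 = 4.111 in total.
Round up → use L = 4.5 in.

L = 4.5 in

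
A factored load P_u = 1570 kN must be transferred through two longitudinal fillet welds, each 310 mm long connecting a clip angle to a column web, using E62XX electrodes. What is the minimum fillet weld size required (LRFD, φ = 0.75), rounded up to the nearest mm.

E62XX → F_EXX = 620 MPa.
Total weld length L = 620 mm.
Required throat t_e = P_u / (φ × 0.6 F_EXX × L) = 1570 / (0.75 × 0.6 × 620 × 620 × 10⁻³) = 9.076 mm.
Required leg w = t_e / 0.707 = 12.84 mm → use 13 mm.

w = 13 mm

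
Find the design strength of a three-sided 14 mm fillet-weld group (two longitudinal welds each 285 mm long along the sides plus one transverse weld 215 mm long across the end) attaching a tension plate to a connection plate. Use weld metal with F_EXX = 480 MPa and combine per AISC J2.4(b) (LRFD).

φR_n ≈ 1730 kN

t_e = 0.707 × 14 = 9.898 mm.
R_nwl = 0.6 × 480 × 9.898 × 570 × 10⁻³ = 1625 kN (longitudinal, 2 welds).
R_nwt = 0.6 × 480 × 9.898 × 215 × 10⁻³ = 612.9 kN (transverse, base value).
(i) R_nwl + R_nwt = 2238 kN; (ii) 0.85 R_nwl + 1.5 R_nwt = 2300 kN.
R_n = max = 2300 kN [governs: (ii)]; φR_n = 1725 kN.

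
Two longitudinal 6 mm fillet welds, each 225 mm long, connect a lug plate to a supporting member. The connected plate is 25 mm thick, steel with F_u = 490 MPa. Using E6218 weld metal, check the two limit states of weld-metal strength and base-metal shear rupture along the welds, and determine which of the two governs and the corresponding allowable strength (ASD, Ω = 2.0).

E62XX → F_EXX = 620 MPa.
t_e = 0.707 × 6 = 4.242 mm; L = 450 mm.
Weld metal: R_n/Ω = (1/2.0) × 0.6 × 620 × 4.242 × 450 × 10⁻³ = 355.1 kN.
Base metal (shear rupture): R_n/Ω = (1/2.0) × 0.6 × 490 × 25 × 450 × 10⁻³ = 1654 kN.
Governing: weld metal.

R_n/Ω ≈ 355 kN (weld metal governs)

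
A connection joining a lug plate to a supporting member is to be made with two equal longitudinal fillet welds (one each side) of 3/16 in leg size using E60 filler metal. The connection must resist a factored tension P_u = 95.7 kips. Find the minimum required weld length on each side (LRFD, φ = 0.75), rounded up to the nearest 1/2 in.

E60XX → F_EXX = 60 ksi.
Throat t_e = 0.707 × 0.1875 = 0.1326 in.
φr_n = 0.75 × 0.6 × 60 × 0.1326 = 3.579 kips/in.
L_req = P_u / φr_n = 95.7 / 3.579 = 26.74 in total.
Per side: 26.74 / 2 = 13.37 in.
Round up → use L = 13.5 in on each side.

L = 13.5 in on each side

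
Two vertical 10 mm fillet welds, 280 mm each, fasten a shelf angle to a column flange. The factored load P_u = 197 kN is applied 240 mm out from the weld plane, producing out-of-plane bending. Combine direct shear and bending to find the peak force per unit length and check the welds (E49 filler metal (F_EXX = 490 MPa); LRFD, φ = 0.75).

L_w = 2 × 280 = 560 mm; section modulus (unit throat) S = 2 × L²/6 = 26130 mm².
Direct shear f_v = P/L_w = 197×10³/560 = 351.8 N/mm.
Moment M = P × e = 197×10³ × 240 = 47280000 N·mm; bending f_b = M/S = 1809 N/mm.
f_max = √(f_v² + f_b²) = √(351.8² + 1809²) = 1843 N/mm.
φr_n = 0.75 × 0.6 × 490 × (0.707 × 10) = 1559 N/mm → NOT adequate.

f_max ≈ 1840 N/mm; NOT adequate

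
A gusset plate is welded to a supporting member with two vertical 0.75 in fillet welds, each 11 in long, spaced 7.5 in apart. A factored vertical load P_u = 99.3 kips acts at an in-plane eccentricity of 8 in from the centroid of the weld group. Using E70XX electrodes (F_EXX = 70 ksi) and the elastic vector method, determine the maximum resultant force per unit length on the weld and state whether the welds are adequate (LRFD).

Total weld length L_w = 22 in. Treat welds as unit-width lines.
Polar moment about centroid: J = 2[d³/12 + d(b/2)²] = 2[11³/12 + 11×3.75²] = 531.2 in³.
Direct shear f_v = P/L_w = 99.3 / 22 = 4.514 kip/in (vertical).
Torsion M = P·e = 99.3 × 8 = 794.4 kip·in.
Critical point at (x, y) = (3.75, 5.5) from centroid. f_tx = M·y/J = 8.225 kip/in; f_ty = M·x/J = 5.608 kip/in.
Resultant f_max = √[f_tx² + (f_v + f_ty)²] = √[8.225² + (4.514 + 5.608)²] = 13.04 kip/in.
Capacity per unit length: φr_n = 0.75 × 0.6 × 70 × (0.707 × 0.75) = 16.7 kip/in.
13.04 ≤ 16.7 → adequate.

f_max ≈ 13 kip/in; adequate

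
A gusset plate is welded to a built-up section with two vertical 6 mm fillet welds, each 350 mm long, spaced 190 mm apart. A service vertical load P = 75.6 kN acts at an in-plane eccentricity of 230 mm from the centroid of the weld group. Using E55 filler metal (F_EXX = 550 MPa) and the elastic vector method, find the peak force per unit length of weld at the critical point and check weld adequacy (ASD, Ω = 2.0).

f_max ≈ 323 N/mm; adequate

Total weld length L_w = 700 mm. Treat welds as unit-width lines.
Polar moment about centroid: J = 2[d³/12 + d(b/2)²] = 2[350³/12 + 350×95²] = 13460000 mm³.
Direct shear f_v = P/L_w = 75.6×10³ / 700 = 108 N/mm (vertical).
Torsion M = P·e = 75.6×10³ × 230 = 17388000 N·mm.
Critical point at (x, y) = (95, 175) from centroid. f_tx = M·y/J = 226 N/mm; f_ty = M·x/J = 122.7 N/mm.
Resultant f_max = √[f_tx² + (f_v + f_ty)²] = √[226² + (108 + 122.7)²] = 323 N/mm.
Capacity per unit length: r_n/Ω = (1/2.0) × 0.6 × 550 × (0.707 × 6) = 699.9 N/mm.
323 ≤ 699.9 → adequate.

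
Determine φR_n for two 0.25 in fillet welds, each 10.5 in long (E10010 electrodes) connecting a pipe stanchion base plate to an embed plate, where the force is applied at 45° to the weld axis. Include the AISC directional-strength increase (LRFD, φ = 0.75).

φR_n ≈ 217 kip

E100XX → F_EXX = 100 ksi.
t_e = 0.707 × 0.25 = 0.1767 in; A_we = 0.1767 × 21 = 3.712 in².
Directional factor: 1.0 + 0.5 sin^1.5(45°) = 1.297.
F_nw = 0.6 × 100 × 1.297 = 77.84 ksi.
φR_n = 0.75 × 77.84 × 3.712 = 216.7 kip.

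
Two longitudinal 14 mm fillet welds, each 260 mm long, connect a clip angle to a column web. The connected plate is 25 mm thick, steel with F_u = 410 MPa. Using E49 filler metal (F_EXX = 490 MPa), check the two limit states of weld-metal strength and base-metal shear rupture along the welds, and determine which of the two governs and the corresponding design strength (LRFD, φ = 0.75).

t_e = 0.707 × 14 = 9.898 mm; L = 520 mm.
Weld metal: φR_n = 0.75 × 0.6 × 490 × 9.898 × 520 × 10⁻³ = 1135 kN.
Base metal (shear rupture): φR_n = 0.75 × 0.6 × 410 × 25 × 520 × 10⁻³ = 2398 kN.
Governing: weld metal.

φR_n ≈ 1130 kN (weld metal governs)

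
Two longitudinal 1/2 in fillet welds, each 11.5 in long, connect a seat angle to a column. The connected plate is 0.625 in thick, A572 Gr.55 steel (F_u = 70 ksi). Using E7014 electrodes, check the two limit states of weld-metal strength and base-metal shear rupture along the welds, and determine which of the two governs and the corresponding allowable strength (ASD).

E70XX → F_EXX = 70 ksi.
t_e = 0.707 × 0.5 = 0.3535 in; L = 23 in.
Weld metal: R_n/Ω = (1/2.0) × 0.6 × 70 × 0.3535 × 23 = 170.7 kips.
Base metal (shear rupture): R_n/Ω = (1/2.0) × 0.6 × 70 × 0.625 × 23 = 301.9 kips.
Governing: weld metal.

R_n/Ω ≈ 171 kips (weld metal governs)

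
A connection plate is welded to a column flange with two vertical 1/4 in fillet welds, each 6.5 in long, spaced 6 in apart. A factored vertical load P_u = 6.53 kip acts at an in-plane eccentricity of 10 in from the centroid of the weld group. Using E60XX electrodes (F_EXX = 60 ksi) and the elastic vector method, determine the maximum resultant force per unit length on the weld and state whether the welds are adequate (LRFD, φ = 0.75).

Total weld length L_w = 13 in. Treat welds as unit-width lines.
Polar moment about centroid: J = 2[d³/12 + d(b/2)²] = 2[6.5³/12 + 6.5×3²] = 162.8 in³.
Direct shear f_v = P/L_w = 6.53 / 13 = 0.5023 kip/in (vertical).
Torsion M = P·e = 6.53 × 10 = 65.3 kip·in.
Critical point at (x, y) = (3, 3.25) from centroid. f_tx = M·y/J = 1.304 kip/in; f_ty = M·x/J = 1.204 kip/in.
Resultant f_max = √[f_tx² + (f_v + f_ty)²] = √[1.304² + (0.5023 + 1.204)²] = 2.147 kip/in.
Capacity per unit length: φr_n = 0.75 × 0.6 × 60 × (0.707 × 0.25) = 4.772 kip/in.
2.147 ≤ 4.772 → adequate.

f_max ≈ 2.15 kip/in; adequate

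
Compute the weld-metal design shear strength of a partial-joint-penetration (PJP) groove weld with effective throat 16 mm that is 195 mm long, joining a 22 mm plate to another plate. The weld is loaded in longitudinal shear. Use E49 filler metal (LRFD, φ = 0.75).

E49XX → F_EXX = 490 MPa.
Effective throat (given) t_e = 16 mm.
A_we = 16 × 195 = 3120 mm².
F_nw = 0.6 F_EXX = 294 MPa.
φR_n = 0.75 × 294 × 3120 × 10⁻³ = 688 kN.

φR_n ≈ 688 kN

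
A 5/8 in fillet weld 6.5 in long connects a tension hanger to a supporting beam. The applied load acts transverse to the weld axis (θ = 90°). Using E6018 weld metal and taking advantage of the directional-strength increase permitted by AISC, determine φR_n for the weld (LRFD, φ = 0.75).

φR_n ≈ 116 kips

E60XX → F_EXX = 60 ksi.
t_e = 0.707 × 0.625 = 0.4419 in; A_we = 0.4419 × 6.5 = 2.872 in².
Directional factor: 1.0 + 0.5 sin^1.5(90°) = 1.5.
F_nw = 0.6 × 60 × 1.5 = 54 ksi.
φR_n = 0.75 × 54 × 2.872 = 116.3 kips.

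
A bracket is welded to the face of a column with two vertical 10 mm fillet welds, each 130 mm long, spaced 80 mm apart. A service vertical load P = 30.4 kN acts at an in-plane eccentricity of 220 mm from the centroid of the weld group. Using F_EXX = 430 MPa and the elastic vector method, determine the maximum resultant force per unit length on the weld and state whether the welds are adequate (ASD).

Total weld length L_w = 260 mm. Treat welds as unit-width lines.
Polar moment about centroid: J = 2[d³/12 + d(b/2)²] = 2[130³/12 + 130×40²] = 782200 mm³.
Direct shear f_v = P/L_w = 30.4×10³ / 260 = 116.9 N/mm (vertical).
Torsion M = P·e = 30.4×10³ × 220 = 6688000 N·mm.
Critical point at (x, y) = (40, 65) from centroid. f_tx = M·y/J = 555.8 N/mm; f_ty = M·x/J = 342 N/mm.
Resultant f_max = √[f_tx² + (f_v + f_ty)²] = √[555.8² + (116.9 + 342)²] = 720.8 N/mm.
Capacity per unit length: r_n/Ω = (1/2.0) × 0.6 × 430 × (0.707 × 10) = 912 N/mm.
720.8 ≤ 912 → adequate.

f_max ≈ 721 N/mm; adequate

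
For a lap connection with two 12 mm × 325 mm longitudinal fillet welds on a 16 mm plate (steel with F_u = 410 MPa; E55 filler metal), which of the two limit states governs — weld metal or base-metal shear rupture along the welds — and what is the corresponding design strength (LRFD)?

φR_n ≈ 1360 kN (weld metal governs)

E55XX → F_EXX = 550 MPa.
t_e = 0.707 × 12 = 8.484 mm; L = 650 mm.
Weld metal: φR_n = 0.75 × 0.6 × 550 × 8.484 × 650 × 10⁻³ = 1365 kN.
Base metal (shear rupture): φR_n = 0.75 × 0.6 × 410 × 16 × 650 × 10⁻³ = 1919 kN.
Governing: weld metal.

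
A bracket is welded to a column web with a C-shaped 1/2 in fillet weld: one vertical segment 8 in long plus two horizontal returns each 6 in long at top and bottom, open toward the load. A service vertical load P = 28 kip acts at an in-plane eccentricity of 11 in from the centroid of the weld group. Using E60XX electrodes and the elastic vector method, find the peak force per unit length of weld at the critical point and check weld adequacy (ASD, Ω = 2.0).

f_max ≈ 6.77 kip/in; NOT adequate

E60XX → F_EXX = 60 ksi.
Total weld length L_w = 20 in. Treat welds as unit-width lines.
Centroid: x̄ = 2×6×3 / 20 = 1.8 in from the vertical weld.
Polar moment about centroid: J = I_x + I_y = [8³/12 + 2×6×4²] + [8×1.8² + 2(6³/12 + 6×1.2²)] = 313.9 in³.
Direct shear f_v = P/L_w = 28 / 20 = 1.4 kip/in (vertical).
Torsion M = P·e = 28 × 11 = 308 kip·in.
Critical point at (x, y) = (4.2, 4) from centroid. f_tx = M·y/J = 3.925 kip/in; f_ty = M·x/J = 4.121 kip/in.
Resultant f_max = √[f_tx² + (f_v + f_ty)²] = √[3.925² + (1.4 + 4.121)²] = 6.775 kip/in.
Capacity per unit length: r_n/Ω = (1/2.0) × 0.6 × 60 × (0.707 × 0.5) = 6.363 kip/in.
6.775 > 6.363 → NOT adequate.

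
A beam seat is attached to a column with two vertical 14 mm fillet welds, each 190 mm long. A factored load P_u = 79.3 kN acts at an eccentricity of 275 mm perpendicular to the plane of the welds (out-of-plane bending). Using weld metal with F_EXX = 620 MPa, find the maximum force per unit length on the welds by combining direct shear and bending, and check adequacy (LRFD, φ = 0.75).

L_w = 2 × 190 = 380 mm; section modulus (unit throat) S = 2 × L²/6 = 12030 mm².
Direct shear f_v = P/L_w = 79.3×10³/380 = 208.7 N/mm.
Moment M = P × e = 79.3×10³ × 275 = 21808000 N·mm; bending f_b = M/S = 1812 N/mm.
f_max = √(f_v² + f_b²) = √(208.7² + 1812²) = 1824 N/mm.
φr_n = 0.75 × 0.6 × 620 × (0.707 × 14) = 2762 N/mm → adequate.

f_max ≈ 1820 N/mm; adequate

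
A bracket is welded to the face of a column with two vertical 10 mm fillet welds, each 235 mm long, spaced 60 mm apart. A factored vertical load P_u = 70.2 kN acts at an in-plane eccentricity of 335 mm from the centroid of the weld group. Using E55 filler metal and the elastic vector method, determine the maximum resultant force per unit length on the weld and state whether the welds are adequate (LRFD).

E55XX → F_EXX = 550 MPa.
Total weld length L_w = 470 mm. Treat welds as unit-width lines.
Polar moment about centroid: J = 2[d³/12 + d(b/2)²] = 2[235³/12 + 235×30²] = 2586000 mm³.
Direct shear f_v = P/L_w = 70.2×10³ / 470 = 149.4 N/mm (vertical).
Torsion M = P·e = 70.2×10³ × 335 = 23517000 N·mm.
Critical point at (x, y) = (30, 117.5) from centroid. f_tx = M·y/J = 1069 N/mm; f_ty = M·x/J = 272.8 N/mm.
Resultant f_max = √[f_tx² + (f_v + f_ty)²] = √[1069² + (149.4 + 272.8)²] = 1149 N/mm.
Capacity per unit length: φr_n = 0.75 × 0.6 × 550 × (0.707 × 10) = 1750 N/mm.
1149 ≤ 1750 → adequate.

f_max ≈ 1150 N/mm; adequate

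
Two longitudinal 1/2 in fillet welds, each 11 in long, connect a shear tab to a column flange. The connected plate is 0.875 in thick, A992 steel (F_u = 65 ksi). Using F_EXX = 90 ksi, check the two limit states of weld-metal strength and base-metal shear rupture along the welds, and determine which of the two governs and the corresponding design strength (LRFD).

φR_n ≈ 315 kips (weld metal governs)

t_e = 0.707 × 0.5 = 0.3535 in; L = 22 in.
Weld metal: φR_n = 0.75 × 0.6 × 90 × 0.3535 × 22 = 315 kips.
Base metal (shear rupture): φR_n = 0.75 × 0.6 × 65 × 0.875 × 22 = 563.1 kips.
Governing: weld metal.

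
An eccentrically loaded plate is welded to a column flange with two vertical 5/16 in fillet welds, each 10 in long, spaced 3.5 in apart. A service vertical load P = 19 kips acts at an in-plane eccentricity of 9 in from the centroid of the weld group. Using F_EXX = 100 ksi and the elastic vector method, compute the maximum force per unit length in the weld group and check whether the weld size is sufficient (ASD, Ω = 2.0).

Total weld length L_w = 20 in. Treat welds as unit-width lines.
Polar moment about centroid: J = 2[d³/12 + d(b/2)²] = 2[10³/12 + 10×1.75²] = 227.9 in³.
Direct shear f_v = P/L_w = 19 / 20 = 0.95 kip/in (vertical).
Torsion M = P·e = 19 × 9 = 171 kip·in.
Critical point at (x, y) = (1.75, 5) from centroid. f_tx = M·y/J = 3.751 kip/in; f_ty = M·x/J = 1.313 kip/in.
Resultant f_max = √[f_tx² + (f_v + f_ty)²] = √[3.751² + (0.95 + 1.313)²] = 4.381 kip/in.
Capacity per unit length: r_n/Ω = (1/2.0) × 0.6 × 100 × (0.707 × 0.3125) = 6.628 kip/in.
4.381 ≤ 6.628 → adequate.

f_max ≈ 4.38 kip/in; adequate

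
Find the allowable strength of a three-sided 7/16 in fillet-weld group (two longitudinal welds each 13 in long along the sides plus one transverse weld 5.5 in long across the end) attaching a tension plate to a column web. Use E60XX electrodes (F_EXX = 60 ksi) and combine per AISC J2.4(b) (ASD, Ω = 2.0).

t_e = 0.707 × 0.4375 = 0.3093 in.
R_nwl = 0.6 × 60 × 0.3093 × 26 = 289.5 kip (longitudinal, 2 welds).
R_nwt = 0.6 × 60 × 0.3093 × 5.5 = 61.24 kip (transverse, base value).
(i) R_nwl + R_nwt = 350.8 kip; (ii) 0.85 R_nwl + 1.5 R_nwt = 338 kip.
R_n = max = 350.8 kip [governs: (i)]; R_n/Ω = 175.4 kip.

R_n/Ω ≈ 175 kip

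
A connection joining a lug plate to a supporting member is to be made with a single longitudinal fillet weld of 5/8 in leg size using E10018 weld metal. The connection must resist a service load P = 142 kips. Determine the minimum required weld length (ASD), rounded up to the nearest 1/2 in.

L = 11 in

E100XX → F_EXX = 100 ksi.
Throat t_e = 0.707 × 0.625 = 0.4419 in.
r_n/Ω = (0.6 × 100 × 0.4419) / 2.0 = 13.26 kip/in.
L_req = P / (r_n/Ω) = 142 / 13.26 = 10.71 in total.
Round up → use L = 11 in.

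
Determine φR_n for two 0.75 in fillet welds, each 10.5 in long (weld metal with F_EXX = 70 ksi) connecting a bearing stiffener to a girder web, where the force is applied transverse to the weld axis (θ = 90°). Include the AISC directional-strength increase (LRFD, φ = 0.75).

φR_n ≈ 526 kips

t_e = 0.707 × 0.75 = 0.5302 in; A_we = 0.5302 × 21 = 11.14 in².
Directional factor: 1.0 + 0.5 sin^1.5(90°) = 1.5.
F_nw = 0.6 × 70 × 1.5 = 63 ksi.
φR_n = 0.75 × 63 × 11.14 = 526.1 kips.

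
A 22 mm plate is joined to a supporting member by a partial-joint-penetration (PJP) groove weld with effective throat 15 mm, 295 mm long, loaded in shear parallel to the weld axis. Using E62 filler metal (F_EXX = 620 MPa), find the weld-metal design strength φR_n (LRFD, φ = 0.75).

Effective throat (given) t_e = 15 mm.
A_we = 15 × 295 = 4425 mm².
F_nw = 0.6 F_EXX = 372 MPa.
φR_n = 0.75 × 372 × 4425 × 10⁻³ = 1235 kN.

φR_n ≈ 1230 kN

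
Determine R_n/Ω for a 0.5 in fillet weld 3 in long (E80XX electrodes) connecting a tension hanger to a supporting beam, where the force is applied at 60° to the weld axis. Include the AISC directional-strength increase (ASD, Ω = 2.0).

R_n/Ω ≈ 35.7 kips

E80XX → F_EXX = 80 ksi.
t_e = 0.707 × 0.5 = 0.3535 in; A_we = 0.3535 × 3 = 1.06 in².
Directional factor: 1.0 + 0.5 sin^1.5(60°) = 1.403.
F_nw = 0.6 × 80 × 1.403 = 67.34 ksi.
R_n/Ω = (67.34 × 1.06) / 2.0 = 35.71 kips.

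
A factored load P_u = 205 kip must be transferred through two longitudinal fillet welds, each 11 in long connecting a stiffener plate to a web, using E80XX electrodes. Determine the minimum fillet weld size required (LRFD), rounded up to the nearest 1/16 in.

E80XX → F_EXX = 80 ksi.
Total weld length L = 22 in.
Required throat t_e = P_u / (φ × 0.6 F_EXX × L) = 205 / (0.75 × 0.6 × 80 × 22) = 0.2588 in.
Required leg w = t_e / 0.707 = 0.3661 in → use 3/8 in.

w = 3/8 in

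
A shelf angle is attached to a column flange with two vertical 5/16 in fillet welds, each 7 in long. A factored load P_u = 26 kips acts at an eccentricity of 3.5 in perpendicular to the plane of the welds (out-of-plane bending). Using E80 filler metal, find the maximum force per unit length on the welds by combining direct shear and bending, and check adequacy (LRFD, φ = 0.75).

f_max ≈ 5.87 kip/in; adequate

E80XX → F_EXX = 80 ksi.
L_w = 2 × 7 = 14 in; section modulus (unit throat) S = 2 × L²/6 = 16.33 in².
Direct shear f_v = P/L_w = 26/14 = 1.857 kip/in.
Moment M = P × e = 26 × 3.5 = 91 kip·in; bending f_b = M/S = 5.571 kip/in.
f_max = √(f_v² + f_b²) = √(1.857² + 5.571²) = 5.873 kip/in.
φr_n = 0.75 × 0.6 × 80 × (0.707 × 0.3125) = 7.954 kip/in → adequate.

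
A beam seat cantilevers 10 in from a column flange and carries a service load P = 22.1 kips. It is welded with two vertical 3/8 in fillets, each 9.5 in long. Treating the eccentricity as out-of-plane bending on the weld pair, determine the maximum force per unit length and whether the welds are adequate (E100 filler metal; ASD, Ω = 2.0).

f_max ≈ 7.44 kip/in; adequate

E100XX → F_EXX = 100 ksi.
L_w = 2 × 9.5 = 19 in; section modulus (unit throat) S = 2 × L²/6 = 30.08 in².
Direct shear f_v = P/L_w = 22.1/19 = 1.163 kip/in.
Moment M = P × e = 22.1 × 10 = 221 kip·in; bending f_b = M/S = 7.346 kip/in.
f_max = √(f_v² + f_b²) = √(1.163² + 7.346²) = 7.438 kip/in.
r_n/Ω = (1/2.0) × 0.6 × 100 × (0.707 × 0.375) = 7.954 kip/in → adequate.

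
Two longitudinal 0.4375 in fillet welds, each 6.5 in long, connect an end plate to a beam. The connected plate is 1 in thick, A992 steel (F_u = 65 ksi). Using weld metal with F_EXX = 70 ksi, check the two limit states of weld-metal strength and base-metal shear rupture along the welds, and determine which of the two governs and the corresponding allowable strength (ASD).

t_e = 0.707 × 0.4375 = 0.3093 in; L = 13 in.
Weld metal: R_n/Ω = (1/2.0) × 0.6 × 70 × 0.3093 × 13 = 84.44 kips.
Base metal (shear rupture): R_n/Ω = (1/2.0) × 0.6 × 65 × 1 × 13 = 253.5 kips.
Governing: weld metal.

R_n/Ω ≈ 84.4 kips (weld metal governs)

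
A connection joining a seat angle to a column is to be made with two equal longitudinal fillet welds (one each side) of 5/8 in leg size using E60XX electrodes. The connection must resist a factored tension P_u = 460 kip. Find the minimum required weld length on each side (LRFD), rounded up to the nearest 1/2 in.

L = 19.5 in on each side

E60XX → F_EXX = 60 ksi.
Throat t_e = 0.707 × 0.625 = 0.4419 in.
φr_n = 0.75 × 0.6 × 60 × 0.4419 = 11.93 kip/in.
L_req = P_u / φr_n = 460 / 11.93 = 38.56 in total.
Per side: 38.56 / 2 = 19.28 in.
Round up → use L = 19.5 in on each side.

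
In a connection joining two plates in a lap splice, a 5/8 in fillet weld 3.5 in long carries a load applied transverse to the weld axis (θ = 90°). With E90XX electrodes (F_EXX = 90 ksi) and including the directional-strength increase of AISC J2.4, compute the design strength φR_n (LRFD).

φR_n ≈ 94 kip

t_e = 0.707 × 0.625 = 0.4419 in; A_we = 0.4419 × 3.5 = 1.547 in².
Directional factor: 1.0 + 0.5 sin^1.5(90°) = 1.5.
F_nw = 0.6 × 90 × 1.5 = 81 ksi.
φR_n = 0.75 × 81 × 1.547 = 93.95 kip.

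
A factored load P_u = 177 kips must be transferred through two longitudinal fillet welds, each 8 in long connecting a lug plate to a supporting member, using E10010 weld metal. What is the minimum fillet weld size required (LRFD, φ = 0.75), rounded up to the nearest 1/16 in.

w = 3/8 in

E100XX → F_EXX = 100 ksi.
Total weld length L = 16 in.
Required throat t_e = P_u / (φ × 0.6 F_EXX × L) = 177 / (0.75 × 0.6 × 100 × 16) = 0.2458 in.
Required leg w = t_e / 0.707 = 0.3477 in → use 3/8 in.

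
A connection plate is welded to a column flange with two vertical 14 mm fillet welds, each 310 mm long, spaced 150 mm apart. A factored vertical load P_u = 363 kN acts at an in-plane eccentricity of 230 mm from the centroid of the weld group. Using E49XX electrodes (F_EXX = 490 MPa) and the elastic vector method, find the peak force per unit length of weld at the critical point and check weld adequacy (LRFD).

f_max ≈ 2030 N/mm; adequate

Total weld length L_w = 620 mm. Treat welds as unit-width lines.
Polar moment about centroid: J = 2[d³/12 + d(b/2)²] = 2[310³/12 + 310×75²] = 8453000 mm³.
Direct shear f_v = P/L_w = 363×10³ / 620 = 585.5 N/mm (vertical).
Torsion M = P·e = 363×10³ × 230 = 83490000 N·mm.
Critical point at (x, y) = (75, 155) from centroid. f_tx = M·y/J = 1531 N/mm; f_ty = M·x/J = 740.8 N/mm.
Resultant f_max = √[f_tx² + (f_v + f_ty)²] = √[1531² + (585.5 + 740.8)²] = 2026 N/mm.
Capacity per unit length: φr_n = 0.75 × 0.6 × 490 × (0.707 × 14) = 2183 N/mm.
2026 ≤ 2183 → adequate.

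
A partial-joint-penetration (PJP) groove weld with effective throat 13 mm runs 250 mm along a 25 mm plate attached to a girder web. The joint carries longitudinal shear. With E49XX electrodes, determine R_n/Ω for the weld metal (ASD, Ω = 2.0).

E49XX → F_EXX = 490 MPa.
Effective throat (given) t_e = 13 mm.
A_we = 13 × 250 = 3250 mm².
F_nw = 0.6 F_EXX = 294 MPa.
R_n/Ω = (294 × 3250) / 2.0 × 10⁻³ = 477.8 kN.

R_n/Ω ≈ 478 kN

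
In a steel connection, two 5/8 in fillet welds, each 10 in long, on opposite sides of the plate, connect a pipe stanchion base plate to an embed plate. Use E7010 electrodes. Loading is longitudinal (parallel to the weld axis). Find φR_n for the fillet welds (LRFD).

φR_n ≈ 278 kips

E70XX → F_EXX = 70 ksi.
Effective throat t_e = 0.707 × 0.625 = 0.4419 in.
Total length L = 20 in; A_we = 0.4419 × 20 = 8.837 in².
F_nw = 0.6 F_EXX = 0.6 × 70 = 42 ksi.
φR_n = 0.75 × 42 × 8.837 = 278.4 kips.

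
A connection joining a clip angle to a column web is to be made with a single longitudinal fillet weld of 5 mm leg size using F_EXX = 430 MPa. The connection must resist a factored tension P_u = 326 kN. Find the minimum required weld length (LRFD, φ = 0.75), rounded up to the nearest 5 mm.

Throat t_e = 0.707 × 5 = 3.535 mm.
φr_n = 0.75 × 0.6 × 430 × 3.535 × 10⁻³ = 0.684 kN/mm.
L_req = P_u / φr_n = 326 / 0.684 = 476.6 mm total.
Round up → use L = 480 mm.

L = 480 mm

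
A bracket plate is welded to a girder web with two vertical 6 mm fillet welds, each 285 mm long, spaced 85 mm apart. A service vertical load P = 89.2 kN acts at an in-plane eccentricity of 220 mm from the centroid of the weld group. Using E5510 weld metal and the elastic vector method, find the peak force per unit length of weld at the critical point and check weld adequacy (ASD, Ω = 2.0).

f_max ≈ 659 N/mm; adequate

E55XX → F_EXX = 550 MPa.
Total weld length L_w = 570 mm. Treat welds as unit-width lines.
Polar moment about centroid: J = 2[d³/12 + d(b/2)²] = 2[285³/12 + 285×42.5²] = 4888000 mm³.
Direct shear f_v = P/L_w = 89.2×10³ / 570 = 156.5 N/mm (vertical).
Torsion M = P·e = 89.2×10³ × 220 = 19624000 N·mm.
Critical point at (x, y) = (42.5, 142.5) from centroid. f_tx = M·y/J = 572.1 N/mm; f_ty = M·x/J = 170.6 N/mm.
Resultant f_max = √[f_tx² + (f_v + f_ty)²] = √[572.1² + (156.5 + 170.6)²] = 659 N/mm.
Capacity per unit length: r_n/Ω = (1/2.0) × 0.6 × 550 × (0.707 × 6) = 699.9 N/mm.
659 ≤ 699.9 → adequate.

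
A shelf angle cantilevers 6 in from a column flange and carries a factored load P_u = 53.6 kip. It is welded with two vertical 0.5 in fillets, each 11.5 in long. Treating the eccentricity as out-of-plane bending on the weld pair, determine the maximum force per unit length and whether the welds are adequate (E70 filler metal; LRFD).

E70XX → F_EXX = 70 ksi.
L_w = 2 × 11.5 = 23 in; section modulus (unit throat) S = 2 × L²/6 = 44.08 in².
Direct shear f_v = P/L_w = 53.6/23 = 2.33 kip/in.
Moment M = P × e = 53.6 × 6 = 321.6 kip·in; bending f_b = M/S = 7.295 kip/in.
f_max = √(f_v² + f_b²) = √(2.33² + 7.295²) = 7.658 kip/in.
φr_n = 0.75 × 0.6 × 70 × (0.707 × 0.5) = 11.14 kip/in → adequate.

f_max ≈ 7.66 kip/in; adequate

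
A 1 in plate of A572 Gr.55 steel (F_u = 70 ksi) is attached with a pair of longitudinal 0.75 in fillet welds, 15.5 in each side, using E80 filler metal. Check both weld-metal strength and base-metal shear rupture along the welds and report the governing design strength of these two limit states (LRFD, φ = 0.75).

E80XX → F_EXX = 80 ksi.
t_e = 0.707 × 0.75 = 0.5302 in; L = 31 in.
Weld metal: φR_n = 0.75 × 0.6 × 80 × 0.5302 × 31 = 591.8 kips.
Base metal (shear rupture): φR_n = 0.75 × 0.6 × 70 × 1 × 31 = 976.5 kips.
Governing: weld metal.

φR_n ≈ 592 kips (weld metal governs)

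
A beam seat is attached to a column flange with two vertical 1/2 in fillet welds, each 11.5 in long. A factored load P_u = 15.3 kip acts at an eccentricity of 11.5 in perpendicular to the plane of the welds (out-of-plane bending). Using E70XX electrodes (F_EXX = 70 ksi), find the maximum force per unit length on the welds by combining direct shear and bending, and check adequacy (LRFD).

L_w = 2 × 11.5 = 23 in; section modulus (unit throat) S = 2 × L²/6 = 44.08 in².
Direct shear f_v = P/L_w = 15.3/23 = 0.6652 kip/in.
Moment M = P × e = 15.3 × 11.5 = 175.95 kip·in; bending f_b = M/S = 3.991 kip/in.
f_max = √(f_v² + f_b²) = √(0.6652² + 3.991²) = 4.046 kip/in.
φr_n = 0.75 × 0.6 × 70 × (0.707 × 0.5) = 11.14 kip/in → adequate.

f_max ≈ 4.05 kip/in; adequate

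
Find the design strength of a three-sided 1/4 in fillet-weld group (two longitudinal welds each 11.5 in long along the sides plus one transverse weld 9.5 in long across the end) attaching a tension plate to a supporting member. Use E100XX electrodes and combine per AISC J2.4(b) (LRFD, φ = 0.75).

E100XX → F_EXX = 100 ksi.
t_e = 0.707 × 0.25 = 0.1767 in.
R_nwl = 0.6 × 100 × 0.1767 × 23 = 243.9 kip (longitudinal, 2 welds).
R_nwt = 0.6 × 100 × 0.1767 × 9.5 = 100.7 kip (transverse, base value).
(i) R_nwl + R_nwt = 344.7 kip; (ii) 0.85 R_nwl + 1.5 R_nwt = 358.4 kip.
R_n = max = 358.4 kip [governs: (ii)]; φR_n = 268.8 kip.

φR_n ≈ 269 kip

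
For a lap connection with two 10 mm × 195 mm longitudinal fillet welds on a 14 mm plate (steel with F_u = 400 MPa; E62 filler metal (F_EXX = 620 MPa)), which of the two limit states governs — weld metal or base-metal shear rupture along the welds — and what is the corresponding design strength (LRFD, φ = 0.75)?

t_e = 0.707 × 10 = 7.07 mm; L = 390 mm.
Weld metal: φR_n = 0.75 × 0.6 × 620 × 7.07 × 390 × 10⁻³ = 769.3 kN.
Base metal (shear rupture): φR_n = 0.75 × 0.6 × 400 × 14 × 390 × 10⁻³ = 982.8 kN.
Governing: weld metal.

φR_n ≈ 769 kN (weld metal governs)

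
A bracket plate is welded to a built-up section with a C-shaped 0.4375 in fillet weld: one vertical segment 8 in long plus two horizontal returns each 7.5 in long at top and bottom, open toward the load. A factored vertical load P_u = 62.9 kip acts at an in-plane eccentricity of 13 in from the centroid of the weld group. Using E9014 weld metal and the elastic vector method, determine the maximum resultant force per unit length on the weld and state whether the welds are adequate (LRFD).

E90XX → F_EXX = 90 ksi.
Total weld length L_w = 23 in. Treat welds as unit-width lines.
Centroid: x̄ = 2×7.5×3.75 / 23 = 2.446 in from the vertical weld.
Polar moment about centroid: J = I_x + I_y = [8³/12 + 2×7.5×4²] + [8×2.446² + 2(7.5³/12 + 7.5×1.304²)] = 426.3 in³.
Direct shear f_v = P/L_w = 62.9 / 23 = 2.735 kip/in (vertical).
Torsion M = P·e = 62.9 × 13 = 817.7 kip·in.
Critical point at (x, y) = (5.054, 4) from centroid. f_tx = M·y/J = 7.672 kip/in; f_ty = M·x/J = 9.694 kip/in.
Resultant f_max = √[f_tx² + (f_v + f_ty)²] = √[7.672² + (2.735 + 9.694)²] = 14.61 kip/in.
Capacity per unit length: φr_n = 0.75 × 0.6 × 90 × (0.707 × 0.4375) = 12.53 kip/in.
14.61 > 12.53 → NOT adequate.

f_max ≈ 14.6 kip/in; NOT adequate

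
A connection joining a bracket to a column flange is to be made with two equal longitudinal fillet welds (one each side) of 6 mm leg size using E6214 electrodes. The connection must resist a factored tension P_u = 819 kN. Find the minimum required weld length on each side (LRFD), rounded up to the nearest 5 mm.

E62XX → F_EXX = 620 MPa.
Throat t_e = 0.707 × 6 = 4.242 mm.
φr_n = 0.75 × 0.6 × 620 × 4.242 × 10⁻³ = 1.184 kN/mm.
L_req = P_u / φr_n = 819 / 1.184 = 692 mm total.
Per side: 692 / 2 = 346 mm.
Round up → use L = 350 mm on each side.

L = 350 mm on each side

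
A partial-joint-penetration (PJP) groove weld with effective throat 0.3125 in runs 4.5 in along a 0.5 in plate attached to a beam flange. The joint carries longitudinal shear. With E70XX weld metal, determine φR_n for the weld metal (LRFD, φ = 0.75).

E70XX → F_EXX = 70 ksi.
Effective throat (given) t_e = 0.3125 in.
A_we = 0.3125 × 4.5 = 1.406 in².
F_nw = 0.6 F_EXX = 42 ksi.
φR_n = 0.75 × 42 × 1.406 = 44.3 kips.

φR_n ≈ 44.3 kips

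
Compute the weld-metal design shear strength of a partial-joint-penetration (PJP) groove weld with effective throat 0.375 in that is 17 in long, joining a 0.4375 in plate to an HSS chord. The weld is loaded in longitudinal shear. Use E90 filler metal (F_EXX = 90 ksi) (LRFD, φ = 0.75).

Effective throat (given) t_e = 0.375 in.
A_we = 0.375 × 17 = 6.375 in².
F_nw = 0.6 F_EXX = 54 ksi.
φR_n = 0.75 × 54 × 6.375 = 258.2 kips.

φR_n ≈ 258 kips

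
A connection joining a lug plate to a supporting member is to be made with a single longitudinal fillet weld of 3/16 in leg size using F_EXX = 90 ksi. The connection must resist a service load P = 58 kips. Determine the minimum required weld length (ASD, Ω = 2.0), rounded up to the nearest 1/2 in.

Throat t_e = 0.707 × 0.1875 = 0.1326 in.
r_n/Ω = (0.6 × 90 × 0.1326) / 2.0 = 3.579 kip/in.
L_req = P / (r_n/Ω) = 58 / 3.579 = 16.2 in total.
Round up → use L = 16.5 in.

L = 16.5 in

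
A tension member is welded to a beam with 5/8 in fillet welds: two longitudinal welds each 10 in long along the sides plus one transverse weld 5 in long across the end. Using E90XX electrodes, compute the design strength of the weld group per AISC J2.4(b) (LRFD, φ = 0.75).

E90XX → F_EXX = 90 ksi.
t_e = 0.707 × 0.625 = 0.4419 in.
R_nwl = 0.6 × 90 × 0.4419 × 20 = 477.2 kips (longitudinal, 2 welds).
R_nwt = 0.6 × 90 × 0.4419 × 5 = 119.3 kips (transverse, base value).
(i) R_nwl + R_nwt = 596.5 kips; (ii) 0.85 R_nwl + 1.5 R_nwt = 584.6 kips.
R_n = max = 596.5 kips [governs: (i)]; φR_n = 447.4 kips.

φR_n ≈ 447 kips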